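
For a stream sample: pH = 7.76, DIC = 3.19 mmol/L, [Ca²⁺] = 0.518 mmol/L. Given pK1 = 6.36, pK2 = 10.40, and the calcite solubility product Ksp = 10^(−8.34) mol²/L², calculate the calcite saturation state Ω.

α₂ = 1 / (1 + [H⁺]/K2 + [H⁺]²/(K1K2)) = 1 / (1 + 10^+2.64 + 10^+1.24)
   = 1 / (1 + 436.52 + 17.378) = 1/454.89 = 0.002198
[CO3²⁻] = α₂ × DIC = 0.002198 × 3.19 = 0.007013 mmol/L = 7.013 μmol/L
Ksp = 10^(−8.34) = 4.571×10^-9
Ω = [Ca²⁺][CO3²⁻]/Ksp = (0.518×10^-3)(7.013×10^-6) / 4.571×10^-9 = 0.795

Ω = 0.795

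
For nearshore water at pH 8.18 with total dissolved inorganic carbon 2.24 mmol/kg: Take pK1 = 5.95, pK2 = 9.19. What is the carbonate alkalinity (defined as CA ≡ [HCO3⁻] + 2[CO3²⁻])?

CA = 2.43 mmol/kg

CA = [HCO3⁻] + 2[CO3²⁻] = (α₁ + 2α₂)·DIC
At pH 8.18: [H⁺]/K1 = 10^-2.23 = 0.0058884, K2/[H⁺] = 10^-1.01 = 0.097724
α₁ = 1/(1 + 0.0058884 + 0.097724) = 1/1.1036 = 0.9061; α₂ = α₁·K2/[H⁺] = 0.08855
α₁ + 2α₂ = 1.0832
CA = 1.0832 × 2.24 = 2.43 mmol/kg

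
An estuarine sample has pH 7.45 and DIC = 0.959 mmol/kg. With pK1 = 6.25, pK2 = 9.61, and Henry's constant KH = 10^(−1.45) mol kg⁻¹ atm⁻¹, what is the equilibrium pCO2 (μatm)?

α₀ = 1 / (1 + K1/[H⁺] + K1K2/[H⁺]²) = 1 / (1 + 10^+1.20 + 10^-0.96)
   = 1 / (1 + 15.849 + 0.10965) = 1/16.959 = 0.05897
[CO2*] = α₀ × DIC = 0.05897 × 0.959 = 0.05655 mmol/kg
pCO2 = [CO2*]/KH = 5.655×10^-5 / 3.548×10^-2 = 1590 μatm

pCO2 = 1590 μatm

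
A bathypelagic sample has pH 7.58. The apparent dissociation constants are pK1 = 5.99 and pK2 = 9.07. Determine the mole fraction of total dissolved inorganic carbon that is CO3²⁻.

α₂ = 0.0306

α₂ = 1 / (1 + [H⁺]/K2 + [H⁺]²/(K1K2)) = 1 / (1 + 10^+1.49 + 10^-0.10)
   = 1 / (1 + 30.903 + 0.79433) = 1/32.697 = 0.03058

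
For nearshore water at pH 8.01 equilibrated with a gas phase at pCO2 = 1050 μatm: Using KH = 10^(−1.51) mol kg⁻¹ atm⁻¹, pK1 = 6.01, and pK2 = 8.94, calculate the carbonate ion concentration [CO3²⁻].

[CO3²⁻] = 0.381 mmol/kg

[CO2*] = KH · pCO2 = 10^(−1.51) × 1050×10^-6 = 3.245×10^-5 mol/kg
α₀ = 1/(1 + K1/[H⁺] + K1K2/[H⁺]²) = 1/(1 + 10^+2.00 + 10^+1.07) = 0.008869
DIC = [CO2*]/α₀ = 3.245×10^-5 / 0.008869 = 3.658 mmol/kg
[CO3²⁻] = α₂·DIC; α₂ = 0.1042, so [CO3²⁻] = 0.1042 × 3.658 = 0.381 mmol/kg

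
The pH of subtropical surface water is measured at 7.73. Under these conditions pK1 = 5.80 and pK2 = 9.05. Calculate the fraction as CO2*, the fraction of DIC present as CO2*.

α₀ = 0.0111

α₀ = 1 / (1 + K1/[H⁺] + K1K2/[H⁺]²) = 1 / (1 + 10^+1.93 + 10^+0.61)
   = 1 / (1 + 85.114 + 4.0738) = 1/90.188 = 0.01109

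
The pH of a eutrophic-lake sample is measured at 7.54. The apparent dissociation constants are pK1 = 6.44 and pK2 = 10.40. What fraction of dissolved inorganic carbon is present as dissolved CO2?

α₀ = 1 / (1 + K1/[H⁺] + K1K2/[H⁺]²) = 1 / (1 + 10^+1.10 + 10^-1.76)
   = 1 / (1 + 12.589 + 0.017378) = 1/13.607 = 0.07349

α₀ = 0.0735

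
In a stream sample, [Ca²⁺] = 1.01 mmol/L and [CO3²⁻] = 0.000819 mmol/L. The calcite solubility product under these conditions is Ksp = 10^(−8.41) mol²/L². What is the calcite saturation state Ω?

Ω = 0.213

Ksp = 10^(−8.41) = 3.890×10^-9
Ω = [Ca²⁺][CO3²⁻]/Ksp = (1.01×10^-3)(0.000819×10^-3) / 3.890×10^-9 = 0.213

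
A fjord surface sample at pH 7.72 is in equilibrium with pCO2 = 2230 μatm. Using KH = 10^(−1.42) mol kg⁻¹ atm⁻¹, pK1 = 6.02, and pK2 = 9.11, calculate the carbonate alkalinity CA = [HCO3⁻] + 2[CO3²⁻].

CA = 4.60 mmol/kg

[CO2*] = KH · pCO2 = 10^(−1.42) × 2230×10^-6 = 8.478×10^-5 mol/kg
α₀ = 1/(1 + K1/[H⁺] + K1K2/[H⁺]²) = 1/(1 + 10^+1.70 + 10^+0.31) = 0.01881
DIC = [CO2*]/α₀ = 8.478×10^-5 / 0.01881 = 4.507 mmol/kg
CA = (α₁ + 2α₂)·DIC = (0.9428 + 2×0.03841) × 4.507 = 4.60 mmol/kg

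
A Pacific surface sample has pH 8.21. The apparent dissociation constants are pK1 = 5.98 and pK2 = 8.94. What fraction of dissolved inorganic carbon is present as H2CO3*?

α₀ = 1 / (1 + K1/[H⁺] + K1K2/[H⁺]²) = 1 / (1 + 10^+2.23 + 10^+1.50)
   = 1 / (1 + 169.82 + 31.623) = 1/202.45 = 0.004940

α₀ = 0.00494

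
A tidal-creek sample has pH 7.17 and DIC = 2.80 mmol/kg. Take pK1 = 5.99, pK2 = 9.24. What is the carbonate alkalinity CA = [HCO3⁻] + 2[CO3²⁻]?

CA = 2.65 mmol/kg

CA = [HCO3⁻] + 2[CO3²⁻] = (α₁ + 2α₂)·DIC
At pH 7.17: [H⁺]/K1 = 10^-1.18 = 0.066069, K2/[H⁺] = 10^-2.07 = 0.0085114
α₁ = 1/(1 + 0.066069 + 0.0085114) = 1/1.0746 = 0.9306; α₂ = α₁·K2/[H⁺] = 0.007921
α₁ + 2α₂ = 0.9464
CA = 0.9464 × 2.80 = 2.65 mmol/kg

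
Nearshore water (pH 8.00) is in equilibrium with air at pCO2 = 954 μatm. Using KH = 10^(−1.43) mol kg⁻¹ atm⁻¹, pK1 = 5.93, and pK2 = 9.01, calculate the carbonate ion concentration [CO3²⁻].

[CO3²⁻] = 0.407 mmol/kg

[CO2*] = KH · pCO2 = 10^(−1.43) × 954×10^-6 = 3.544×10^-5 mol/kg
α₀ = 1/(1 + K1/[H⁺] + K1K2/[H⁺]²) = 1/(1 + 10^+2.07 + 10^+1.06) = 0.007694
DIC = [CO2*]/α₀ = 3.544×10^-5 / 0.007694 = 4.607 mmol/kg
[CO3²⁻] = α₂·DIC; α₂ = 0.08834, so [CO3²⁻] = 0.08834 × 4.607 = 0.407 mmol/kg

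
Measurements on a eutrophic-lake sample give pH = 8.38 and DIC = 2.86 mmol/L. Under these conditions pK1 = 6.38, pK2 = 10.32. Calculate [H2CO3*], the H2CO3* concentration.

α₀ = 1 / (1 + K1/[H⁺] + K1K2/[H⁺]²) = 1 / (1 + 10^+2.00 + 10^+0.06)
   = 1 / (1 + 100.00 + 1.1482) = 1/102.15 = 0.009790
[CO2*] = α₀ × DIC = 0.009790 × 2.86 = 0.0280 mmol/L

[CO2*] = 0.0280 mmol/L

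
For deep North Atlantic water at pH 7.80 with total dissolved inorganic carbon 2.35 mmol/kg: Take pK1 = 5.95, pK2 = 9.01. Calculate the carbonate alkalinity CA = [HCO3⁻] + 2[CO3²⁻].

CA = [HCO3⁻] + 2[CO3²⁻] = (α₁ + 2α₂)·DIC
At pH 7.80: [H⁺]/K1 = 10^-1.85 = 0.014125, K2/[H⁺] = 10^-1.21 = 0.061660
α₁ = 1/(1 + 0.014125 + 0.061660) = 1/1.0758 = 0.9296; α₂ = α₁·K2/[H⁺] = 0.05732
α₁ + 2α₂ = 1.0442
CA = 1.0442 × 2.35 = 2.45 mmol/kg

CA = 2.45 mmol/kg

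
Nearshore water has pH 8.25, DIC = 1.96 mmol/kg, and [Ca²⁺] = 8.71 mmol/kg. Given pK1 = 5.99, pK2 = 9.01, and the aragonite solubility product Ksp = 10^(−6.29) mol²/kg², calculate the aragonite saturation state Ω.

α₂ = 1 / (1 + [H⁺]/K2 + [H⁺]²/(K1K2)) = 1 / (1 + 10^+0.76 + 10^-1.50)
   = 1 / (1 + 5.7544 + 0.031623) = 1/6.7860 = 0.1474
[CO3²⁻] = α₂ × DIC = 0.1474 × 1.96 = 0.2888 mmol/kg
Ksp = 10^(−6.29) = 5.129×10^-7
Ω = [Ca²⁺][CO3²⁻]/Ksp = (8.71×10^-3)(2.888×10^-4) / 5.129×10^-7 = 4.91

Ω = 4.91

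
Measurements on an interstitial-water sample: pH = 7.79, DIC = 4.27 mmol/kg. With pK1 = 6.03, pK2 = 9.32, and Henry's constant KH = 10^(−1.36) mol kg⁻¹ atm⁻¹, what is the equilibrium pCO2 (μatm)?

α₀ = 1 / (1 + K1/[H⁺] + K1K2/[H⁺]²) = 1 / (1 + 10^+1.76 + 10^+0.23)
   = 1 / (1 + 57.544 + 1.6982) = 1/60.242 = 0.01660
[CO2*] = α₀ × DIC = 0.01660 × 4.27 = 0.07088 mmol/kg
pCO2 = [CO2*]/KH = 7.088×10^-5 / 4.365×10^-2 = 1620 μatm

pCO2 = 1620 μatm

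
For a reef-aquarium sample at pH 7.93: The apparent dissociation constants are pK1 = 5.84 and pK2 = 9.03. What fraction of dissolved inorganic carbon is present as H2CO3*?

α₀ = 1 / (1 + K1/[H⁺] + K1K2/[H⁺]²) = 1 / (1 + 10^+2.09 + 10^+0.99)
   = 1 / (1 + 123.03 + 9.7724) = 1/133.80 = 0.007474

α₀ = 0.00747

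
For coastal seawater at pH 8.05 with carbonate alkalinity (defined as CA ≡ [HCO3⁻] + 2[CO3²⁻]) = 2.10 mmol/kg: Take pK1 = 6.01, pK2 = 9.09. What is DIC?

DIC = 1.95 mmol/kg

CA = [HCO3⁻] + 2[CO3²⁻] = (α₁ + 2α₂)·DIC
At pH 8.05: [H⁺]/K1 = 10^-2.04 = 0.0091201, K2/[H⁺] = 10^-1.04 = 0.091201
α₁ = 1/(1 + 0.0091201 + 0.091201) = 1/1.1003 = 0.9088; α₂ = α₁·K2/[H⁺] = 0.08289
α₁ + 2α₂ = 1.0746
DIC = CA / (α₁ + 2α₂) = 2.10 / 1.0746 = 1.95 mmol/kg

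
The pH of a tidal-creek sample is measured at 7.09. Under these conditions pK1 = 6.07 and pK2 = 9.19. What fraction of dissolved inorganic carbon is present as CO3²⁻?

α₂ = 0.00720

α₂ = 1 / (1 + [H⁺]/K2 + [H⁺]²/(K1K2)) = 1 / (1 + 10^+2.10 + 10^+1.08)
   = 1 / (1 + 125.89 + 12.023) = 1/138.92 = 0.007199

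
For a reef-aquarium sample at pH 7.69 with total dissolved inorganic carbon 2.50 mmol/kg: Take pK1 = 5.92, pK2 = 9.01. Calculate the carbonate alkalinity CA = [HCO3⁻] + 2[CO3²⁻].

CA = 2.57 mmol/kg

CA = [HCO3⁻] + 2[CO3²⁻] = (α₁ + 2α₂)·DIC
At pH 7.69: [H⁺]/K1 = 10^-1.77 = 0.016982, K2/[H⁺] = 10^-1.32 = 0.047863
α₁ = 1/(1 + 0.016982 + 0.047863) = 1/1.0648 = 0.9391; α₂ = α₁·K2/[H⁺] = 0.04495
α₁ + 2α₂ = 1.0290
CA = 1.0290 × 2.50 = 2.57 mmol/kg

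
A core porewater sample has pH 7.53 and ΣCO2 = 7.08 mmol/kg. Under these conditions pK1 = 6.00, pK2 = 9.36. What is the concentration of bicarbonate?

α₁ = 1 / (1 + [H⁺]/K1 + K2/[H⁺]) = 1 / (1 + 10^-1.53 + 10^-1.83)
   = 1 / (1 + 0.029512 + 0.014791) = 1/1.0443 = 0.9576
[HCO3⁻] = α₁ × DIC = 0.9576 × 7.08 = 6.78 mmol/kg

[HCO3⁻] = 6.78 mmol/kg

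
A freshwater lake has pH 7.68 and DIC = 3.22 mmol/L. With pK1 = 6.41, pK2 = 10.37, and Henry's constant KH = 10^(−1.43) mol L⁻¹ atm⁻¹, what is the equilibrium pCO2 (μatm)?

α₀ = 1 / (1 + K1/[H⁺] + K1K2/[H⁺]²) = 1 / (1 + 10^+1.27 + 10^-1.42)
   = 1 / (1 + 18.621 + 0.038019) = 1/19.659 = 0.05087
[CO2*] = α₀ × DIC = 0.05087 × 3.22 = 0.1638 mmol/L
pCO2 = [CO2*]/KH = 1.638×10^-4 / 3.715×10^-2 = 4410 μatm

pCO2 = 4410 μatm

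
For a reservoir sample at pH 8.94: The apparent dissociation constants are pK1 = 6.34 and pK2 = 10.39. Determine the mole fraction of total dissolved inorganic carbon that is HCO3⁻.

α₁ = 0.963

α₁ = 1 / (1 + [H⁺]/K1 + K2/[H⁺]) = 1 / (1 + 10^-2.60 + 10^-1.45)
   = 1 / (1 + 0.0025119 + 0.035481) = 1/1.0380 = 0.9634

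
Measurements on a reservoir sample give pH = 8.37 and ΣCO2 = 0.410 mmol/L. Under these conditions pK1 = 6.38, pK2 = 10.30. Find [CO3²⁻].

α₂ = 1 / (1 + [H⁺]/K2 + [H⁺]²/(K1K2)) = 1 / (1 + 10^+1.93 + 10^-0.06)
   = 1 / (1 + 85.114 + 0.87096) = 1/86.985 = 0.01150
[CO3²⁻] = α₂ × DIC = 0.01150 × 0.410 = 0.00471 mmol/L = 4.71 μmol/L

[CO3²⁻] = 4.71 μmol/L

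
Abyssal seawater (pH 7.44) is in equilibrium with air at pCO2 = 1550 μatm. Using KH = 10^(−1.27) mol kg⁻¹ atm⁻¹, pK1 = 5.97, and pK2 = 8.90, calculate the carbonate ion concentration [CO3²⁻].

[CO3²⁻] = 0.0852 mmol/kg

[CO2*] = KH · pCO2 = 10^(−1.27) × 1550×10^-6 = 8.324×10^-5 mol/kg
α₀ = 1/(1 + K1/[H⁺] + K1K2/[H⁺]²) = 1/(1 + 10^+1.47 + 10^+0.01) = 0.03171
DIC = [CO2*]/α₀ = 8.324×10^-5 / 0.03171 = 2.625 mmol/kg
[CO3²⁻] = α₂·DIC; α₂ = 0.03245, so [CO3²⁻] = 0.03245 × 2.625 = 0.0852 mmol/kg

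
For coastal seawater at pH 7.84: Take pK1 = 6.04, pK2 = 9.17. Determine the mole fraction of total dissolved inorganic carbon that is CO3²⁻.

α₂ = 1 / (1 + [H⁺]/K2 + [H⁺]²/(K1K2)) = 1 / (1 + 10^+1.33 + 10^-0.47)
   = 1 / (1 + 21.380 + 0.33884) = 1/22.718 = 0.04402

α₂ = 0.0440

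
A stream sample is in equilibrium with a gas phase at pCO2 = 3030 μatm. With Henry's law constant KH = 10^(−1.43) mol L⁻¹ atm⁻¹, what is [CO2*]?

KH = 10^(−1.43) = 3.715×10^-2 mol L⁻¹ atm⁻¹
[CO2*] = KH · pCO2 = 3.715×10^-2 × 3030×10^-6 atm = 1.13×10^-4 mol/L

[CO2*] = 113 μmol/L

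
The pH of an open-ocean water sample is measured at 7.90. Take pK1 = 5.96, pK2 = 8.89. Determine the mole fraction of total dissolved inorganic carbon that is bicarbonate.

α₁ = 0.898

α₁ = 1 / (1 + [H⁺]/K1 + K2/[H⁺]) = 1 / (1 + 10^-1.94 + 10^-0.99)
   = 1 / (1 + 0.011482 + 0.10233) = 1/1.1138 = 0.8978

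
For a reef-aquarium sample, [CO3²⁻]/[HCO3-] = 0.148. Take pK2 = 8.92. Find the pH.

pH = 8.09

From K2 = [H⁺][CO3²⁻]/[HCO3-]:  pH = pK2 + log₁₀([CO3²⁻]/[HCO3-])
log₁₀(0.148) = -0.830
pH = 8.92 + (-0.830) = 8.09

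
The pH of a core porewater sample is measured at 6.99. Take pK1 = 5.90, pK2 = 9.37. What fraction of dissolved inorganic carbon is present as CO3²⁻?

α₂ = 0.00384

α₂ = 1 / (1 + [H⁺]/K2 + [H⁺]²/(K1K2)) = 1 / (1 + 10^+2.38 + 10^+1.29)
   = 1 / (1 + 239.88 + 19.498) = 1/260.38 = 0.003841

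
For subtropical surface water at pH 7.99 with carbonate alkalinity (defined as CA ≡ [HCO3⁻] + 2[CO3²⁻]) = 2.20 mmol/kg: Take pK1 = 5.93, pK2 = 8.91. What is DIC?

DIC = 2.00 mmol/kg

CA = [HCO3⁻] + 2[CO3²⁻] = (α₁ + 2α₂)·DIC
At pH 7.99: [H⁺]/K1 = 10^-2.06 = 0.0087096, K2/[H⁺] = 10^-0.92 = 0.12023
α₁ = 1/(1 + 0.0087096 + 0.12023) = 1/1.1289 = 0.8858; α₂ = α₁·K2/[H⁺] = 0.1065
α₁ + 2α₂ = 1.0988
DIC = CA / (α₁ + 2α₂) = 2.20 / 1.0988 = 2.00 mmol/kg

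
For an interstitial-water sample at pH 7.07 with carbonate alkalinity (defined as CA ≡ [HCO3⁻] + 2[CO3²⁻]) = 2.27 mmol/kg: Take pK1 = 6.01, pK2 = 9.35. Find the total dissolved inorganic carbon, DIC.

DIC = 2.45 mmol/kg

CA = [HCO3⁻] + 2[CO3²⁻] = (α₁ + 2α₂)·DIC
At pH 7.07: [H⁺]/K1 = 10^-1.06 = 0.087096, K2/[H⁺] = 10^-2.28 = 0.0052481
α₁ = 1/(1 + 0.087096 + 0.0052481) = 1/1.0923 = 0.9155; α₂ = α₁·K2/[H⁺] = 0.004804
α₁ + 2α₂ = 0.9251
DIC = CA / (α₁ + 2α₂) = 2.27 / 0.9251 = 2.45 mmol/kg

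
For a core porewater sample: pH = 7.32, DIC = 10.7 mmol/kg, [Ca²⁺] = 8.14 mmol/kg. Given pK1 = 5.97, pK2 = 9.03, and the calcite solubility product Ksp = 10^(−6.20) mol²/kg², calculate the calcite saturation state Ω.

Ω = 2.53

α₂ = 1 / (1 + [H⁺]/K2 + [H⁺]²/(K1K2)) = 1 / (1 + 10^+1.71 + 10^+0.36)
   = 1 / (1 + 51.286 + 2.2909) = 1/54.577 = 0.01832
[CO3²⁻] = α₂ × DIC = 0.01832 × 10.7 = 0.1961 mmol/kg
Ksp = 10^(−6.20) = 6.310×10^-7
Ω = [Ca²⁺][CO3²⁻]/Ksp = (8.14×10^-3)(1.961×10^-4) / 6.310×10^-7 = 2.53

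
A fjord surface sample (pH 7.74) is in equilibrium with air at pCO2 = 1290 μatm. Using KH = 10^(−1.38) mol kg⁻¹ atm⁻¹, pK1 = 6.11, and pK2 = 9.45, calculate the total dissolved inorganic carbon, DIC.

[CO2*] = KH · pCO2 = 10^(−1.38) × 1290×10^-6 = 5.378×10^-5 mol/kg
α₀ = 1/(1 + K1/[H⁺] + K1K2/[H⁺]²) = 1/(1 + 10^+1.63 + 10^-0.08) = 0.02248
DIC = [CO2*]/α₀ = 5.378×10^-5 / 0.02248 = 2.39 mmol/kg

DIC = 2.39 mmol/kg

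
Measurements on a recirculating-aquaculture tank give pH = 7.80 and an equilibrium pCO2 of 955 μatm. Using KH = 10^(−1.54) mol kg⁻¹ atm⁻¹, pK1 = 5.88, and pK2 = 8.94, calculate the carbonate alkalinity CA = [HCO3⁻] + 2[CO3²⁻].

CA = 2.62 mmol/kg

[CO2*] = KH · pCO2 = 10^(−1.54) × 955×10^-6 = 2.754×10^-5 mol/kg
α₀ = 1/(1 + K1/[H⁺] + K1K2/[H⁺]²) = 1/(1 + 10^+1.92 + 10^+0.78) = 0.01109
DIC = [CO2*]/α₀ = 2.754×10^-5 / 0.01109 = 2.484 mmol/kg
CA = (α₁ + 2α₂)·DIC = (0.9221 + 2×0.06680) × 2.484 = 2.62 mmol/kg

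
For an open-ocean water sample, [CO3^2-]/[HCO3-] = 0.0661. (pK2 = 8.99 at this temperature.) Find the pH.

pH = 7.81

From K2 = [H⁺][CO3^2-]/[HCO3-]:  pH = pK2 + log₁₀([CO3^2-]/[HCO3-])
log₁₀(0.0661) = -1.180
pH = 8.99 + (-1.180) = 7.81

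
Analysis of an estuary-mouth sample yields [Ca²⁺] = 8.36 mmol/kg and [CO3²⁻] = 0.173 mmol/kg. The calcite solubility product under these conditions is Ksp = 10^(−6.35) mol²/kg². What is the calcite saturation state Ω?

Ksp = 10^(−6.35) = 4.467×10^-7
Ω = [Ca²⁺][CO3²⁻]/Ksp = (8.36×10^-3)(0.173×10^-3) / 4.467×10^-7 = 3.24

Ω = 3.24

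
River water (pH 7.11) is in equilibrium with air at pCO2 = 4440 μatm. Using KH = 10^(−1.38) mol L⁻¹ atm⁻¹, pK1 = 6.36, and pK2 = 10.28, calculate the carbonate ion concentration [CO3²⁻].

[CO2*] = KH · pCO2 = 10^(−1.38) × 4440×10^-6 = 1.851×10^-4 mol/L
α₀ = 1/(1 + K1/[H⁺] + K1K2/[H⁺]²) = 1/(1 + 10^+0.75 + 10^-2.42) = 0.1509
DIC = [CO2*]/α₀ = 1.851×10^-4 / 0.1509 = 1.227 mmol/L
[CO3²⁻] = α₂·DIC; α₂ = 0.0005737, so [CO3²⁻] = 0.0005737 × 1.227 = 0.000704 mmol/L = 0.704 μmol/L

[CO3²⁻] = 0.704 μmol/L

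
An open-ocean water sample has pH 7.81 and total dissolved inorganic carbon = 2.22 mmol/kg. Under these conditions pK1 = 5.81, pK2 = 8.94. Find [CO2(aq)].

[CO2*] = 0.0205 mmol/kg

α₀ = 1 / (1 + K1/[H⁺] + K1K2/[H⁺]²) = 1 / (1 + 10^+2.00 + 10^+0.87)
   = 1 / (1 + 100.00 + 7.4131) = 1/108.41 = 0.009224
[CO2*] = α₀ × DIC = 0.009224 × 2.22 = 0.0205 mmol/kg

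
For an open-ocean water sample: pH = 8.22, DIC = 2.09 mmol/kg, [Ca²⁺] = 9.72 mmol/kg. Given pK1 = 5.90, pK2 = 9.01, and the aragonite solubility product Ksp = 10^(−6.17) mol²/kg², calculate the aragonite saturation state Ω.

Ω = 4.18

α₂ = 1 / (1 + [H⁺]/K2 + [H⁺]²/(K1K2)) = 1 / (1 + 10^+0.79 + 10^-1.53)
   = 1 / (1 + 6.1660 + 0.029512) = 1/7.1955 = 0.1390
[CO3²⁻] = α₂ × DIC = 0.1390 × 2.09 = 0.2905 mmol/kg
Ksp = 10^(−6.17) = 6.761×10^-7
Ω = [Ca²⁺][CO3²⁻]/Ksp = (9.72×10^-3)(2.905×10^-4) / 6.761×10^-7 = 4.18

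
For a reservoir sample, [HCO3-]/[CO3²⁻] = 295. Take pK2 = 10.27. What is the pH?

From K2 = [H⁺][CO3²⁻]/[HCO3-]:  pH = pK2 − log₁₀([HCO3-]/[CO3²⁻])
log₁₀(295) = +2.470
pH = 10.27 − (+2.470) = 7.80

pH = 7.80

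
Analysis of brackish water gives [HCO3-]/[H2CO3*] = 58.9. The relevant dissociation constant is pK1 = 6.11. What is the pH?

From K1 = [H⁺][HCO3-]/[H2CO3*]:  pH = pK1 + log₁₀([HCO3-]/[H2CO3*])
log₁₀(58.9) = +1.770
pH = 6.11 + (+1.770) = 7.88

pH = 7.88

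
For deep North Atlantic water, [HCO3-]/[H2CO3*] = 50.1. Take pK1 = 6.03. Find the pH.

pH = 7.73

From K1 = [H⁺][HCO3-]/[H2CO3*]:  pH = pK1 + log₁₀([HCO3-]/[H2CO3*])
log₁₀(50.1) = +1.700
pH = 6.03 + (+1.700) = 7.73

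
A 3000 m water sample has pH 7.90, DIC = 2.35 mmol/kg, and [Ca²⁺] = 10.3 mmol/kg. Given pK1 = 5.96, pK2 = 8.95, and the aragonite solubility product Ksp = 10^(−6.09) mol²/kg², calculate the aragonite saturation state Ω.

Ω = 2.41

α₂ = 1 / (1 + [H⁺]/K2 + [H⁺]²/(K1K2)) = 1 / (1 + 10^+1.05 + 10^-0.89)
   = 1 / (1 + 11.220 + 0.12882) = 1/12.349 = 0.08098
[CO3²⁻] = α₂ × DIC = 0.08098 × 2.35 = 0.1903 mmol/kg
Ksp = 10^(−6.09) = 8.128×10^-7
Ω = [Ca²⁺][CO3²⁻]/Ksp = (10.3×10^-3)(1.903×10^-4) / 8.128×10^-7 = 2.41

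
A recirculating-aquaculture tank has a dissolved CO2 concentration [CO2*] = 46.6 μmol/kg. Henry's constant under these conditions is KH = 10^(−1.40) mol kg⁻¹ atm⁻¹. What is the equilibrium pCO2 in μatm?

pCO2 = 1170 μatm

KH = 10^(−1.40) = 3.981×10^-2 mol kg⁻¹ atm⁻¹
pCO2 = [CO2*]/KH = 46.6×10^-6 / 3.981×10^-2 = 1.17×10^-3 atm = 1170 μatm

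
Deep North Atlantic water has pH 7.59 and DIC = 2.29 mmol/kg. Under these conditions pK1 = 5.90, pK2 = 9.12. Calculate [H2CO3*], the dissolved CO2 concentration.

α₀ = 1 / (1 + K1/[H⁺] + K1K2/[H⁺]²) = 1 / (1 + 10^+1.69 + 10^+0.16)
   = 1 / (1 + 48.978 + 1.4454) = 1/51.423 = 0.01945
[CO2*] = α₀ × DIC = 0.01945 × 2.29 = 0.0445 mmol/kg

[CO2*] = 0.0445 mmol/kg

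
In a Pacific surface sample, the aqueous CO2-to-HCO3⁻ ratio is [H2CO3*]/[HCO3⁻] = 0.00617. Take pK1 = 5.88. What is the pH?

From K1 = [H⁺][HCO3⁻]/[H2CO3*]:  pH = pK1 − log₁₀([H2CO3*]/[HCO3⁻])
log₁₀(0.00617) = -2.210
pH = 5.88 − (-2.210) = 8.09

pH = 8.09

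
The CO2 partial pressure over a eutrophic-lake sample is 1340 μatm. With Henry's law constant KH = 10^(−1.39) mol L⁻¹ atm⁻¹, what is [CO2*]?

KH = 10^(−1.39) = 4.074×10^-2 mol L⁻¹ atm⁻¹
[CO2*] = KH · pCO2 = 4.074×10^-2 × 1340×10^-6 atm = 5.46×10^-5 mol/L

[CO2*] = 54.6 μmol/L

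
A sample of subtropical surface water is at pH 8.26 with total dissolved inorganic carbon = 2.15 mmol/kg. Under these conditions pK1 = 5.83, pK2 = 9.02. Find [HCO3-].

α₁ = 1 / (1 + [H⁺]/K1 + K2/[H⁺]) = 1 / (1 + 10^-2.43 + 10^-0.76)
   = 1 / (1 + 0.0037154 + 0.17378) = 1/1.1775 = 0.8493
[HCO3⁻] = α₁ × DIC = 0.8493 × 2.15 = 1.83 mmol/kg

[HCO3⁻] = 1.83 mmol/kg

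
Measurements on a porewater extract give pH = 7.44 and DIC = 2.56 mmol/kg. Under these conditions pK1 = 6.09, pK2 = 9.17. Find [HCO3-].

α₁ = 1 / (1 + [H⁺]/K1 + K2/[H⁺]) = 1 / (1 + 10^-1.35 + 10^-1.73)
   = 1 / (1 + 0.044668 + 0.018621) = 1/1.0633 = 0.9405
[HCO3⁻] = α₁ × DIC = 0.9405 × 2.56 = 2.41 mmol/kg

[HCO3⁻] = 2.41 mmol/kg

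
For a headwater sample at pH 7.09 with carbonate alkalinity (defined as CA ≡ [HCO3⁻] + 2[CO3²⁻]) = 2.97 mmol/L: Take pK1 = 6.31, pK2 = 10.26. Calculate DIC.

DIC = 3.46 mmol/L

CA = [HCO3⁻] + 2[CO3²⁻] = (α₁ + 2α₂)·DIC
At pH 7.09: [H⁺]/K1 = 10^-0.78 = 0.16596, K2/[H⁺] = 10^-3.17 = 0.00067608
α₁ = 1/(1 + 0.16596 + 0.00067608) = 1/1.1666 = 0.8572; α₂ = α₁·K2/[H⁺] = 0.0005795
α₁ + 2α₂ = 0.8583
DIC = CA / (α₁ + 2α₂) = 2.97 / 0.8583 = 3.46 mmol/L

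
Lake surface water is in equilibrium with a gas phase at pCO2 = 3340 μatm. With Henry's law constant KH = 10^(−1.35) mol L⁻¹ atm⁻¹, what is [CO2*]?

[CO2*] = 149 μmol/L

KH = 10^(−1.35) = 4.467×10^-2 mol L⁻¹ atm⁻¹
[CO2*] = KH · pCO2 = 4.467×10^-2 × 3340×10^-6 atm = 1.49×10^-4 mol/L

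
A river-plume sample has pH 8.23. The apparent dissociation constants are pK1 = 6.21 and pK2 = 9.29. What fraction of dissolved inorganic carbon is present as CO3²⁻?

α₂ = 1 / (1 + [H⁺]/K2 + [H⁺]²/(K1K2)) = 1 / (1 + 10^+1.06 + 10^-0.96)
   = 1 / (1 + 11.482 + 0.10965) = 1/12.591 = 0.07942

α₂ = 0.0794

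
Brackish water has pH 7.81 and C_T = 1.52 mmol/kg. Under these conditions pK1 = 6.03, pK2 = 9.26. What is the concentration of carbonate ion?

α₂ = 1 / (1 + [H⁺]/K2 + [H⁺]²/(K1K2)) = 1 / (1 + 10^+1.45 + 10^-0.33)
   = 1 / (1 + 28.184 + 0.46774) = 1/29.652 = 0.03373
[CO3²⁻] = α₂ × DIC = 0.03373 × 1.52 = 0.0513 mmol/kg

[CO3²⁻] = 0.0513 mmol/kg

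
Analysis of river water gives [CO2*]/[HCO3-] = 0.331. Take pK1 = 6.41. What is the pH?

From K1 = [H⁺][HCO3-]/[CO2*]:  pH = pK1 − log₁₀([CO2*]/[HCO3-])
log₁₀(0.331) = -0.480
pH = 6.41 − (-0.480) = 6.89

pH = 6.89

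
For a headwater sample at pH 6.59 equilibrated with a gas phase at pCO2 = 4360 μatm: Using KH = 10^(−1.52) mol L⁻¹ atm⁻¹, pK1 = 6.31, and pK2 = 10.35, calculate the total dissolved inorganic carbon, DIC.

[CO2*] = KH · pCO2 = 10^(−1.52) × 4360×10^-6 = 1.317×10^-4 mol/L
α₀ = 1/(1 + K1/[H⁺] + K1K2/[H⁺]²) = 1/(1 + 10^+0.28 + 10^-3.48) = 0.3441
DIC = [CO2*]/α₀ = 1.317×10^-4 / 0.3441 = 0.383 mmol/L

DIC = 0.383 mmol/L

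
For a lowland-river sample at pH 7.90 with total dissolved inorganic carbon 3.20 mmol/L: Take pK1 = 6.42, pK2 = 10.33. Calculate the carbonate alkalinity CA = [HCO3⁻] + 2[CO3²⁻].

CA = [HCO3⁻] + 2[CO3²⁻] = (α₁ + 2α₂)·DIC
At pH 7.90: [H⁺]/K1 = 10^-1.48 = 0.033113, K2/[H⁺] = 10^-2.43 = 0.0037154
α₁ = 1/(1 + 0.033113 + 0.0037154) = 1/1.0368 = 0.9645; α₂ = α₁·K2/[H⁺] = 0.003583
α₁ + 2α₂ = 0.9716
CA = 0.9716 × 3.20 = 3.11 mmol/L

CA = 3.11 mmol/L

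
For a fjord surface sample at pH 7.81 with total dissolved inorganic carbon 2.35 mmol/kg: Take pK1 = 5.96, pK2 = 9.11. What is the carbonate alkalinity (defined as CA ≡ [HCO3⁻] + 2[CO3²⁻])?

CA = 2.43 mmol/kg

CA = [HCO3⁻] + 2[CO3²⁻] = (α₁ + 2α₂)·DIC
At pH 7.81: [H⁺]/K1 = 10^-1.85 = 0.014125, K2/[H⁺] = 10^-1.30 = 0.050119
α₁ = 1/(1 + 0.014125 + 0.050119) = 1/1.0642 = 0.9396; α₂ = α₁·K2/[H⁺] = 0.04709
α₁ + 2α₂ = 1.0338
CA = 1.0338 × 2.35 = 2.43 mmol/kg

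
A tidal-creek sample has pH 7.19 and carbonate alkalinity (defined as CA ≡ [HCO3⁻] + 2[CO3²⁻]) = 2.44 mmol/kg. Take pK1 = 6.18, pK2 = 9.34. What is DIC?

DIC = 2.66 mmol/kg

CA = [HCO3⁻] + 2[CO3²⁻] = (α₁ + 2α₂)·DIC
At pH 7.19: [H⁺]/K1 = 10^-1.01 = 0.097724, K2/[H⁺] = 10^-2.15 = 0.0070795
α₁ = 1/(1 + 0.097724 + 0.0070795) = 1/1.1048 = 0.9051; α₂ = α₁·K2/[H⁺] = 0.006408
α₁ + 2α₂ = 0.9180
DIC = CA / (α₁ + 2α₂) = 2.44 / 0.9180 = 2.66 mmol/kg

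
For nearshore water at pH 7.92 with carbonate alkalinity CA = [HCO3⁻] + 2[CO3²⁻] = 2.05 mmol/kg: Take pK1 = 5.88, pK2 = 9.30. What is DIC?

CA = [HCO3⁻] + 2[CO3²⁻] = (α₁ + 2α₂)·DIC
At pH 7.92: [H⁺]/K1 = 10^-2.04 = 0.0091201, K2/[H⁺] = 10^-1.38 = 0.041687
α₁ = 1/(1 + 0.0091201 + 0.041687) = 1/1.0508 = 0.9516; α₂ = α₁·K2/[H⁺] = 0.03967
α₁ + 2α₂ = 1.0310
DIC = CA / (α₁ + 2α₂) = 2.05 / 1.0310 = 1.99 mmol/kg

DIC = 1.99 mmol/kg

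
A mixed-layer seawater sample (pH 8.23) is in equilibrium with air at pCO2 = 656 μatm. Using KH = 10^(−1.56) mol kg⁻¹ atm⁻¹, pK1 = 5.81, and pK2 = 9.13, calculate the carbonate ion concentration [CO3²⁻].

[CO3²⁻] = 0.598 mmol/kg

[CO2*] = KH · pCO2 = 10^(−1.56) × 656×10^-6 = 1.807×10^-5 mol/kg
α₀ = 1/(1 + K1/[H⁺] + K1K2/[H⁺]²) = 1/(1 + 10^+2.42 + 10^+1.52) = 0.003365
DIC = [CO2*]/α₀ = 1.807×10^-5 / 0.003365 = 5.369 mmol/kg
[CO3²⁻] = α₂·DIC; α₂ = 0.1114, so [CO3²⁻] = 0.1114 × 5.369 = 0.598 mmol/kg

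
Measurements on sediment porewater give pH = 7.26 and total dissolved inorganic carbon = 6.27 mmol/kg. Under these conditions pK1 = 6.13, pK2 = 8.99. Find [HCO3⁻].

[HCO3⁻] = 5.74 mmol/kg

α₁ = 1 / (1 + [H⁺]/K1 + K2/[H⁺]) = 1 / (1 + 10^-1.13 + 10^-1.73)
   = 1 / (1 + 0.074131 + 0.018621) = 1/1.0928 = 0.9151
[HCO3⁻] = α₁ × DIC = 0.9151 × 6.27 = 5.74 mmol/kg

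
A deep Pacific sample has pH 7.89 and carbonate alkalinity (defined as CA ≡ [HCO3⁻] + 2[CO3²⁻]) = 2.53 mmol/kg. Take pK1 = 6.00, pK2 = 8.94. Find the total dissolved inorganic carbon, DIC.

DIC = 2.37 mmol/kg

CA = [HCO3⁻] + 2[CO3²⁻] = (α₁ + 2α₂)·DIC
At pH 7.89: [H⁺]/K1 = 10^-1.89 = 0.012882, K2/[H⁺] = 10^-1.05 = 0.089125
α₁ = 1/(1 + 0.012882 + 0.089125) = 1/1.1020 = 0.9074; α₂ = α₁·K2/[H⁺] = 0.08088
α₁ + 2α₂ = 1.0692
DIC = CA / (α₁ + 2α₂) = 2.53 / 1.0692 = 2.37 mmol/kg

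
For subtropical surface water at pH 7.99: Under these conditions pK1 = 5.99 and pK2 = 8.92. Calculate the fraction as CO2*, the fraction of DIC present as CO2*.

α₀ = 0.00887

α₀ = 1 / (1 + K1/[H⁺] + K1K2/[H⁺]²) = 1 / (1 + 10^+2.00 + 10^+1.07)
   = 1 / (1 + 100.00 + 11.749) = 1/112.75 = 0.008869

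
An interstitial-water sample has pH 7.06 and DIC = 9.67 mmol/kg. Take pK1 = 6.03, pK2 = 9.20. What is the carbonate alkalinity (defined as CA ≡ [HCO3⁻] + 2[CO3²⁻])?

CA = [HCO3⁻] + 2[CO3²⁻] = (α₁ + 2α₂)·DIC
At pH 7.06: [H⁺]/K1 = 10^-1.03 = 0.093325, K2/[H⁺] = 10^-2.14 = 0.0072444
α₁ = 1/(1 + 0.093325 + 0.0072444) = 1/1.1006 = 0.9086; α₂ = α₁·K2/[H⁺] = 0.006582
α₁ + 2α₂ = 0.9218
CA = 0.9218 × 9.67 = 8.91 mmol/kg

CA = 8.91 mmol/kg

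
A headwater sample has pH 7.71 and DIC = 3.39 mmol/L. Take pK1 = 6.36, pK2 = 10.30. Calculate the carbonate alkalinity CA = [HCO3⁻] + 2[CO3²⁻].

CA = 3.25 mmol/L

CA = [HCO3⁻] + 2[CO3²⁻] = (α₁ + 2α₂)·DIC
At pH 7.71: [H⁺]/K1 = 10^-1.35 = 0.044668, K2/[H⁺] = 10^-2.59 = 0.0025704
α₁ = 1/(1 + 0.044668 + 0.0025704) = 1/1.0472 = 0.9549; α₂ = α₁·K2/[H⁺] = 0.002454
α₁ + 2α₂ = 0.9598
CA = 0.9598 × 3.39 = 3.25 mmol/L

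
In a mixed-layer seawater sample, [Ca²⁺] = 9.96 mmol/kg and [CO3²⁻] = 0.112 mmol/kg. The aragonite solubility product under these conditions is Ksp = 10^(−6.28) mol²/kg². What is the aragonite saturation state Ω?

Ksp = 10^(−6.28) = 5.248×10^-7
Ω = [Ca²⁺][CO3²⁻]/Ksp = (9.96×10^-3)(0.112×10^-3) / 5.248×10^-7 = 2.13

Ω = 2.13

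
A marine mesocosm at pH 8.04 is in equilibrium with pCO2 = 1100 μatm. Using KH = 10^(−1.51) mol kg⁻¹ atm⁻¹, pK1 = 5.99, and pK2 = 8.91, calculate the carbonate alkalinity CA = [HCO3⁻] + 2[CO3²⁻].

[CO2*] = KH · pCO2 = 10^(−1.51) × 1100×10^-6 = 3.399×10^-5 mol/kg
α₀ = 1/(1 + K1/[H⁺] + K1K2/[H⁺]²) = 1/(1 + 10^+2.05 + 10^+1.18) = 0.007792
DIC = [CO2*]/α₀ = 3.399×10^-5 / 0.007792 = 4.363 mmol/kg
CA = (α₁ + 2α₂)·DIC = (0.8743 + 2×0.1179) × 4.363 = 4.84 mmol/kg

CA = 4.84 mmol/kg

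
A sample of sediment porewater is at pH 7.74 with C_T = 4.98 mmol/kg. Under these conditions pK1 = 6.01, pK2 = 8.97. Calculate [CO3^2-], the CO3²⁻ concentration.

α₂ = 1 / (1 + [H⁺]/K2 + [H⁺]²/(K1K2)) = 1 / (1 + 10^+1.23 + 10^-0.50)
   = 1 / (1 + 16.982 + 0.31623) = 1/18.299 = 0.05465
[CO3²⁻] = α₂ × DIC = 0.05465 × 4.98 = 0.272 mmol/kg

[CO3²⁻] = 0.272 mmol/kg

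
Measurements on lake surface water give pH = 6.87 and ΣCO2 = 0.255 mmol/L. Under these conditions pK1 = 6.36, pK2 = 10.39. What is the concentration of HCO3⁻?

[HCO3⁻] = 0.195 mmol/L

α₁ = 1 / (1 + [H⁺]/K1 + K2/[H⁺]) = 1 / (1 + 10^-0.51 + 10^-3.52)
   = 1 / (1 + 0.30903 + 0.00030200) = 1/1.3093 = 0.7637
[HCO3⁻] = α₁ × DIC = 0.7637 × 0.255 = 0.195 mmol/L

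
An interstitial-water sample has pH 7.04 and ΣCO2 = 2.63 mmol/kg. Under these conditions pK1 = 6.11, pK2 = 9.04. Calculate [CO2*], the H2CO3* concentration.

[CO2*] = 0.274 mmol/kg

α₀ = 1 / (1 + K1/[H⁺] + K1K2/[H⁺]²) = 1 / (1 + 10^+0.93 + 10^-1.07)
   = 1 / (1 + 8.5114 + 0.085114) = 1/9.5965 = 0.1042
[CO2*] = α₀ × DIC = 0.1042 × 2.63 = 0.274 mmol/kg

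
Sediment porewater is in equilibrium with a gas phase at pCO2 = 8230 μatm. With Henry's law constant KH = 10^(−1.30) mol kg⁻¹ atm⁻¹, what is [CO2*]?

KH = 10^(−1.30) = 5.012×10^-2 mol kg⁻¹ atm⁻¹
[CO2*] = KH · pCO2 = 5.012×10^-2 × 8230×10^-6 atm = 4.12×10^-4 mol/kg

[CO2*] = 412 μmol/kg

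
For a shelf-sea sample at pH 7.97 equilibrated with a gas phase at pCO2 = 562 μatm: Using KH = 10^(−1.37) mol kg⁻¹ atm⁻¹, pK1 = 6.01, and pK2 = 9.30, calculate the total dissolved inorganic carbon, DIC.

[CO2*] = KH · pCO2 = 10^(−1.37) × 562×10^-6 = 2.397×10^-5 mol/kg
α₀ = 1/(1 + K1/[H⁺] + K1K2/[H⁺]²) = 1/(1 + 10^+1.96 + 10^+0.63) = 0.01037
DIC = [CO2*]/α₀ = 2.397×10^-5 / 0.01037 = 2.31 mmol/kg

DIC = 2.31 mmol/kg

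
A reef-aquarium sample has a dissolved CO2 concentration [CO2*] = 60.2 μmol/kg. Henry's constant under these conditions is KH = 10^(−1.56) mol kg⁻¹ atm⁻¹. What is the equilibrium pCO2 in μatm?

KH = 10^(−1.56) = 2.754×10^-2 mol kg⁻¹ atm⁻¹
pCO2 = [CO2*]/KH = 60.2×10^-6 / 2.754×10^-2 = 2.19×10^-3 atm = 2190 μatm

pCO2 = 2190 μatm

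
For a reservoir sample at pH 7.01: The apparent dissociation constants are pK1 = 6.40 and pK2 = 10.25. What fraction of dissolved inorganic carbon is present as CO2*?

α₀ = 0.197

α₀ = 1 / (1 + K1/[H⁺] + K1K2/[H⁺]²) = 1 / (1 + 10^+0.61 + 10^-2.63)
   = 1 / (1 + 4.0738 + 0.0023442) = 1/5.0761 = 0.1970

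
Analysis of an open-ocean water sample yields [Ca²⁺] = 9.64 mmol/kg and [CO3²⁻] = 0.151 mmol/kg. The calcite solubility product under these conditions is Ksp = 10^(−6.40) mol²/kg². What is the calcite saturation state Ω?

Ω = 3.66

Ksp = 10^(−6.40) = 3.981×10^-7
Ω = [Ca²⁺][CO3²⁻]/Ksp = (9.64×10^-3)(0.151×10^-3) / 3.981×10^-7 = 3.66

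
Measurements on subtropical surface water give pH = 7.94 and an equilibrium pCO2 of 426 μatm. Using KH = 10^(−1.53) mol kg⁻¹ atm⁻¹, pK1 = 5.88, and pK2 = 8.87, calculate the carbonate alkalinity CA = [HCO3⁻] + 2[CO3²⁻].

CA = 1.78 mmol/kg

[CO2*] = KH · pCO2 = 10^(−1.53) × 426×10^-6 = 1.257×10^-5 mol/kg
α₀ = 1/(1 + K1/[H⁺] + K1K2/[H⁺]²) = 1/(1 + 10^+2.06 + 10^+1.13) = 0.007734
DIC = [CO2*]/α₀ = 1.257×10^-5 / 0.007734 = 1.626 mmol/kg
CA = (α₁ + 2α₂)·DIC = (0.8879 + 2×0.1043) × 1.626 = 1.78 mmol/kg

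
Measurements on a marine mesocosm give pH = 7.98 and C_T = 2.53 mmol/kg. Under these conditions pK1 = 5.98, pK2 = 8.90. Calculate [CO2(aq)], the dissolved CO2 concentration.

α₀ = 1 / (1 + K1/[H⁺] + K1K2/[H⁺]²) = 1 / (1 + 10^+2.00 + 10^+1.08)
   = 1 / (1 + 100.00 + 12.023) = 1/113.02 = 0.008848
[CO2*] = α₀ × DIC = 0.008848 × 2.53 = 0.0224 mmol/kg

[CO2*] = 0.0224 mmol/kg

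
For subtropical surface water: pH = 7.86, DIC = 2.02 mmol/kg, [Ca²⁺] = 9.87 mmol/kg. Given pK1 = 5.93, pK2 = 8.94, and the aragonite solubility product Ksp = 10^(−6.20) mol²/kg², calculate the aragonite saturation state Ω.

α₂ = 1 / (1 + [H⁺]/K2 + [H⁺]²/(K1K2)) = 1 / (1 + 10^+1.08 + 10^-0.85)
   = 1 / (1 + 12.023 + 0.14125) = 1/13.164 = 0.07597
[CO3²⁻] = α₂ × DIC = 0.07597 × 2.02 = 0.1534 mmol/kg
Ksp = 10^(−6.20) = 6.310×10^-7
Ω = [Ca²⁺][CO3²⁻]/Ksp = (9.87×10^-3)(1.534×10^-4) / 6.310×10^-7 = 2.40

Ω = 2.40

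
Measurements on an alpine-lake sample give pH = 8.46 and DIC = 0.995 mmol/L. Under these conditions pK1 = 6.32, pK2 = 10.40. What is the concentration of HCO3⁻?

α₁ = 1 / (1 + [H⁺]/K1 + K2/[H⁺]) = 1 / (1 + 10^-2.14 + 10^-1.94)
   = 1 / (1 + 0.0072444 + 0.011482) = 1/1.0187 = 0.9816
[HCO3⁻] = α₁ × DIC = 0.9816 × 0.995 = 0.977 mmol/L

[HCO3⁻] = 0.977 mmol/L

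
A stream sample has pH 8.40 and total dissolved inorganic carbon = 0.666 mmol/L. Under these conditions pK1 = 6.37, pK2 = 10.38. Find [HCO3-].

α₁ = 1 / (1 + [H⁺]/K1 + K2/[H⁺]) = 1 / (1 + 10^-2.03 + 10^-1.98)
   = 1 / (1 + 0.0093325 + 0.010471) = 1/1.0198 = 0.9806
[HCO3⁻] = α₁ × DIC = 0.9806 × 0.666 = 0.653 mmol/L

[HCO3⁻] = 0.653 mmol/L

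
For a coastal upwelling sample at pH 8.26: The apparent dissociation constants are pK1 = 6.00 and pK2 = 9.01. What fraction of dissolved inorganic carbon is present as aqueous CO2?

α₀ = 1 / (1 + K1/[H⁺] + K1K2/[H⁺]²) = 1 / (1 + 10^+2.26 + 10^+1.51)
   = 1 / (1 + 181.97 + 32.359) = 1/215.33 = 0.004644

α₀ = 0.00464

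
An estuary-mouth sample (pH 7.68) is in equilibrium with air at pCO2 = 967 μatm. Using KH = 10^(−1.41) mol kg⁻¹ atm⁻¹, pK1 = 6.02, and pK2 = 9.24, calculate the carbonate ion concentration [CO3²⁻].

[CO2*] = KH · pCO2 = 10^(−1.41) × 967×10^-6 = 3.762×10^-5 mol/kg
α₀ = 1/(1 + K1/[H⁺] + K1K2/[H⁺]²) = 1/(1 + 10^+1.66 + 10^+0.10) = 0.02085
DIC = [CO2*]/α₀ = 3.762×10^-5 / 0.02085 = 1.805 mmol/kg
[CO3²⁻] = α₂·DIC; α₂ = 0.02625, so [CO3²⁻] = 0.02625 × 1.805 = 0.0474 mmol/kg

[CO3²⁻] = 0.0474 mmol/kg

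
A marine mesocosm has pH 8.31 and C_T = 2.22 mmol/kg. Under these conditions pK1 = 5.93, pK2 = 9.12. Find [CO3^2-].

[CO3²⁻] = 0.297 mmol/kg

α₂ = 1 / (1 + [H⁺]/K2 + [H⁺]²/(K1K2)) = 1 / (1 + 10^+0.81 + 10^-1.57)
   = 1 / (1 + 6.4565 + 0.026915) = 1/7.4835 = 0.1336
[CO3²⁻] = α₂ × DIC = 0.1336 × 2.22 = 0.297 mmol/kg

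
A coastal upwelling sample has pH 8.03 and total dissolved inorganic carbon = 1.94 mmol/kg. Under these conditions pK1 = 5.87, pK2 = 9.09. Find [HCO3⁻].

[HCO3⁻] = 1.77 mmol/kg

α₁ = 1 / (1 + [H⁺]/K1 + K2/[H⁺]) = 1 / (1 + 10^-2.16 + 10^-1.06)
   = 1 / (1 + 0.0069183 + 0.087096) = 1/1.0940 = 0.9141
[HCO3⁻] = α₁ × DIC = 0.9141 × 1.94 = 1.77 mmol/kg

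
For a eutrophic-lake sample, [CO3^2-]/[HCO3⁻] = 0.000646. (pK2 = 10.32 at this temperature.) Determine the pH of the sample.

From K2 = [H⁺][CO3^2-]/[HCO3⁻]:  pH = pK2 + log₁₀([CO3^2-]/[HCO3⁻])
log₁₀(0.000646) = -3.190
pH = 10.32 + (-3.190) = 7.13

pH = 7.13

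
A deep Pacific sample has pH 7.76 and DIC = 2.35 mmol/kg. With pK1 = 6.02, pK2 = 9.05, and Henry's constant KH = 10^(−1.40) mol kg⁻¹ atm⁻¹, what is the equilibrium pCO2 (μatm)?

pCO2 = 1000 μatm

α₀ = 1 / (1 + K1/[H⁺] + K1K2/[H⁺]²) = 1 / (1 + 10^+1.74 + 10^+0.45)
   = 1 / (1 + 54.954 + 2.8184) = 1/58.772 = 0.01701
[CO2*] = α₀ × DIC = 0.01701 × 2.35 = 0.03998 mmol/kg
pCO2 = [CO2*]/KH = 3.998×10^-5 / 3.981×10^-2 = 1000 μatm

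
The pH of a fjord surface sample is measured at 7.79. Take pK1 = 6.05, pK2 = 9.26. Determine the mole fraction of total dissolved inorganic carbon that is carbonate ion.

α₂ = 0.0322

α₂ = 1 / (1 + [H⁺]/K2 + [H⁺]²/(K1K2)) = 1 / (1 + 10^+1.47 + 10^-0.27)
   = 1 / (1 + 29.512 + 0.53703) = 1/31.049 = 0.03221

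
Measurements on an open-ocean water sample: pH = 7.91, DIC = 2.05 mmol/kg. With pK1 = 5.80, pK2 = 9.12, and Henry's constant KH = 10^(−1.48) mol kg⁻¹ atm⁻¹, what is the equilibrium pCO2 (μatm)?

pCO2 = 449 μatm

α₀ = 1 / (1 + K1/[H⁺] + K1K2/[H⁺]²) = 1 / (1 + 10^+2.11 + 10^+0.90)
   = 1 / (1 + 128.82 + 7.9433) = 1/137.77 = 0.007259
[CO2*] = α₀ × DIC = 0.007259 × 2.05 = 0.01488 mmol/kg = 14.88 μmol/kg
pCO2 = [CO2*]/KH = 1.488×10^-5 / 3.311×10^-2 = 449 μatm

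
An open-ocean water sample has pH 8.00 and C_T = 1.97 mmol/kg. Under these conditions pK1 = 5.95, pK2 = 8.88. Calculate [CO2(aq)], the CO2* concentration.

α₀ = 1 / (1 + K1/[H⁺] + K1K2/[H⁺]²) = 1 / (1 + 10^+2.05 + 10^+1.17)
   = 1 / (1 + 112.20 + 14.791) = 1/127.99 = 0.007813
[CO2*] = α₀ × DIC = 0.007813 × 1.97 = 0.0154 mmol/kg = 15.4 μmol/kg

[CO2*] = 15.4 μmol/kg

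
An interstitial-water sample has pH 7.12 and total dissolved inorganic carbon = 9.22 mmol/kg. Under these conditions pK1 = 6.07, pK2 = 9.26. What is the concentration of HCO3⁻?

[HCO3⁻] = 8.41 mmol/kg

α₁ = 1 / (1 + [H⁺]/K1 + K2/[H⁺]) = 1 / (1 + 10^-1.05 + 10^-2.14)
   = 1 / (1 + 0.089125 + 0.0072444) = 1/1.0964 = 0.9121
[HCO3⁻] = α₁ × DIC = 0.9121 × 9.22 = 8.41 mmol/kg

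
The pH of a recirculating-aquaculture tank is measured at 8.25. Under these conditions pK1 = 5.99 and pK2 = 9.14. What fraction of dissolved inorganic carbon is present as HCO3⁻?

α₁ = 1 / (1 + [H⁺]/K1 + K2/[H⁺]) = 1 / (1 + 10^-2.26 + 10^-0.89)
   = 1 / (1 + 0.0054954 + 0.12882) = 1/1.1343 = 0.8816

α₁ = 0.882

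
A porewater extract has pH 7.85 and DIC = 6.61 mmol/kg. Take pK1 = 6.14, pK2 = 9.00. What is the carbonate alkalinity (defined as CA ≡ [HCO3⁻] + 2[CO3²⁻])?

CA = 6.92 mmol/kg

CA = [HCO3⁻] + 2[CO3²⁻] = (α₁ + 2α₂)·DIC
At pH 7.85: [H⁺]/K1 = 10^-1.71 = 0.019498, K2/[H⁺] = 10^-1.15 = 0.070795
α₁ = 1/(1 + 0.019498 + 0.070795) = 1/1.0903 = 0.9172; α₂ = α₁·K2/[H⁺] = 0.06493
α₁ + 2α₂ = 1.0470
CA = 1.0470 × 6.61 = 6.92 mmol/kg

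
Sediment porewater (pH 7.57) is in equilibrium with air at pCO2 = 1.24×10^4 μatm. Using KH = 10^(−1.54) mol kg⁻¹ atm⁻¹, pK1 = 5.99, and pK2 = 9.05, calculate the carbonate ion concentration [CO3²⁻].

[CO2*] = KH · pCO2 = 10^(−1.54) × 1.24×10^4×10^-6 = 3.576×10^-4 mol/kg
α₀ = 1/(1 + K1/[H⁺] + K1K2/[H⁺]²) = 1/(1 + 10^+1.58 + 10^+0.10) = 0.02483
DIC = [CO2*]/α₀ = 3.576×10^-4 / 0.02483 = 14.40 mmol/kg
[CO3²⁻] = α₂·DIC; α₂ = 0.03126, so [CO3²⁻] = 0.03126 × 14.40 = 0.450 mmol/kg

[CO3²⁻] = 0.450 mmol/kg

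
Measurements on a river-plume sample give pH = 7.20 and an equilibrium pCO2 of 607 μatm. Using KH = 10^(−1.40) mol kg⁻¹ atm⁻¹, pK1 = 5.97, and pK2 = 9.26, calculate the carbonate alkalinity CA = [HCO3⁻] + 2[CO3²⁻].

[CO2*] = KH · pCO2 = 10^(−1.40) × 607×10^-6 = 2.417×10^-5 mol/kg
α₀ = 1/(1 + K1/[H⁺] + K1K2/[H⁺]²) = 1/(1 + 10^+1.23 + 10^-0.83) = 0.05516
DIC = [CO2*]/α₀ = 2.417×10^-5 / 0.05516 = 0.4381 mmol/kg
CA = (α₁ + 2α₂)·DIC = (0.9367 + 2×0.008158) × 0.4381 = 0.418 mmol/kg

CA = 0.418 mmol/kg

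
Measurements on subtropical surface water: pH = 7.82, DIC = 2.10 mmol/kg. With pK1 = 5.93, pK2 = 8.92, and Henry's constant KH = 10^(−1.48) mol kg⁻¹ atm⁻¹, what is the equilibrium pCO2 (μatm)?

pCO2 = 748 μatm

α₀ = 1 / (1 + K1/[H⁺] + K1K2/[H⁺]²) = 1 / (1 + 10^+1.89 + 10^+0.79)
   = 1 / (1 + 77.625 + 6.1660) = 1/84.791 = 0.01179
[CO2*] = α₀ × DIC = 0.01179 × 2.10 = 0.02477 mmol/kg
pCO2 = [CO2*]/KH = 2.477×10^-5 / 3.311×10^-2 = 748 μatm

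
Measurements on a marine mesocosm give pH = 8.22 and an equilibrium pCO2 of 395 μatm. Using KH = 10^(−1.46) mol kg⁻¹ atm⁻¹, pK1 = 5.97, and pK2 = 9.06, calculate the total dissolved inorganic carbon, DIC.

DIC = 2.80 mmol/kg

[CO2*] = KH · pCO2 = 10^(−1.46) × 395×10^-6 = 1.370×10^-5 mol/kg
α₀ = 1/(1 + K1/[H⁺] + K1K2/[H⁺]²) = 1/(1 + 10^+2.25 + 10^+1.41) = 0.004889
DIC = [CO2*]/α₀ = 1.370×10^-5 / 0.004889 = 2.80 mmol/kg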